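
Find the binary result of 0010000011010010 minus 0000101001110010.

Method 1 - Direct subtraction (column by column from the right: bit − bit − borrow-in; if negative, add 2 and borrow 1 from the next column):
borrow: 0011110011000000
        0010000011010010
-       0000101001110010
------------------------
        0001011001100000

Method 2 - Add two's complement:
Two's complement of 0000101001110010: invert → 1111010110001101, add 1 → 1111010110001110
  0010000011010010
+ 1111010110001110
------------------
 10001011001100000  (end carry out of the top bit = 1)
Discarding the end carry: 0001011001100000
Decimal check:
  0010000011010010 = 8192 + 128 + 64 + 16 + 2 = 8402
  0000101001110010 = 2048 + 512 + 64 + 32 + 16 + 2 = 2674
  8402 - 2674 = 5728, and 0001011001100000 = 4096 + 1024 + 512 + 64 + 32 = 5728 ✓



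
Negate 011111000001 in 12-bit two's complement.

Original: 011111000001
Step 1 - Invert all bits: 100000111110
Step 2 - Add 1: 100000111111
Verification: 011111000001 + 100000111111 = 1000000000000; discarding the end carry (carry out of the top bit) leaves the 12-bit value 000000000000, as required for x + (-x)



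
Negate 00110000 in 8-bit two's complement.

Original: 00110000
Step 1 - Invert all bits: 11001111
Step 2 - Add 1: 11010000
Verification: 00110000 + 11010000 = 100000000; discarding the end carry (carry out of the top bit) leaves the 8-bit value 00000000, as required for x + (-x)



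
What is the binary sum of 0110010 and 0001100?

Add column by column from the right: bit + bit + carry-in; write the sum mod 2, carry 1 when the sum is 2 or 3.
carry:  0000000
        0110010
+       0001100
---------------
       00111110
(the carry out of the leftmost column, 0, becomes the leading bit)
Decimal check:
  0110010 = 32 + 16 + 2 = 50
  0001100 = 8 + 4 = 12
  50 + 12 = 62, and 00111110 = 32 + 16 + 8 + 4 + 2 = 62 ✓



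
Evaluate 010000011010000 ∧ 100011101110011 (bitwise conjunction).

AND: 1 only when both bits are 1
  010000011010000
& 100011101110011
-----------------
  000000001010000
Decimal: 8400 & 18291 = 80



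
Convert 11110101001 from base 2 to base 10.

Sum of powers of 2 for each 1-bit:
2^0 + 2^3 + 2^5 + 2^7 + 2^8 + 2^9 + 2^10
= 1 + 8 + 32 + 128 + 256 + 512 + 1024
= 1961



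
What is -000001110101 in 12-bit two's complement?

Original: 000001110101
Step 1 - Invert all bits: 111110001010
Step 2 - Add 1: 111110001011
Verification: 000001110101 + 111110001011 = 1000000000000; discarding the end carry (carry out of the top bit) leaves the 12-bit value 000000000000, as required for x + (-x)



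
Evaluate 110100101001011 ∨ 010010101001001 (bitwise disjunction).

OR: 1 when either bit is 1
  110100101001011
| 010010101001001
-----------------
  110110101001011
Decimal: 26955 | 9545 = 27979



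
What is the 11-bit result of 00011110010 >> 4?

Original: 00011110010 (decimal 242)
Shift right by 4 positions
Drop the 4 low bits; fill with zeros on the left
Result: 00000001111 (decimal 15)
Equivalent: 242 >> 4 = 242 ÷ 2^4 = 15



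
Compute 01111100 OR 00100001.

OR: 1 when either bit is 1
  01111100
| 00100001
----------
  01111101
Decimal: 124 | 33 = 125



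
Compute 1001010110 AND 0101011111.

AND: 1 only when both bits are 1
  1001010110
& 0101011111
------------
  0001010110
Decimal: 598 & 351 = 86



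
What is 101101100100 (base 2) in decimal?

Sum of powers of 2 for each 1-bit:
2^2 + 2^5 + 2^6 + 2^8 + 2^9 + 2^11
= 4 + 32 + 64 + 256 + 512 + 2048
= 2916



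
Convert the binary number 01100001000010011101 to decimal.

Sum of powers of 2 for each 1-bit:
2^0 + 2^2 + 2^3 + 2^4 + 2^7 + 2^12 + 2^17 + 2^18
= 1 + 4 + 8 + 16 + 128 + 4096 + 131072 + 262144
= 397469



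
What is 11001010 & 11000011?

AND: 1 only when both bits are 1
  11001010
& 11000011
----------
  11000010
Decimal: 202 & 195 = 194



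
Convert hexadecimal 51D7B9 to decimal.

Expand by place value (powers of 16):
Digit values: D = 13, B = 11
51D7B9 = 5 × 16^5 + 1 × 16^4 + 13 × 16^3 + 7 × 16^2 + 11 × 16^1 + 9 × 16^0
= 5 × 1048576 + 1 × 65536 + 13 × 4096 + 7 × 256 + 11 × 16 + 9 × 1
= 5242880 + 65536 + 53248 + 1792 + 176 + 9
= 5363641



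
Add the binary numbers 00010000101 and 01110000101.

Add column by column from the right: bit + bit + carry-in; write the sum mod 2, carry 1 when the sum is 2 or 3.
carry:  11100001010
        00010000101
+       01110000101
-------------------
       010000001010
(the carry out of the leftmost column, 0, becomes the leading bit)
Decimal check:
  00010000101 = 128 + 4 + 1 = 133
  01110000101 = 512 + 256 + 128 + 4 + 1 = 901
  133 + 901 = 1034, and 010000001010 = 1024 + 8 + 2 = 1034 ✓



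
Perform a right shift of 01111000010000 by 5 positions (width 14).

Original: 01111000010000 (decimal 7696)
Shift right by 5 positions
Drop the 5 low bits; fill with zeros on the left
Result: 00000011110000 (decimal 240)
Equivalent: 7696 >> 5 = 7696 ÷ 2^5 = 240



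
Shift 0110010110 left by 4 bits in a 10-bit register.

Original: 0110010110 (decimal 406)
Shift left by 4 positions
Append 4 zeros on the right and drop the 4 high bits that overflow the 10-bit width
Result: 0101100000 (decimal 352)
Equivalent: 406 << 4 = 406 × 2^4 = 6496, truncated to 10 bits = 352



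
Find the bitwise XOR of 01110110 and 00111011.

XOR: 1 when bits differ
  01110110
^ 00111011
----------
  01001101
Decimal: 118 ^ 59 = 77



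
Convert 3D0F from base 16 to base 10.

Expand by place value (powers of 16):
Digit values: D = 13, F = 15
3D0F = 3 × 16^3 + 13 × 16^2 + 0 × 16^1 + 15 × 16^0
= 3 × 4096 + 13 × 256 + 0 × 16 + 15 × 1
= 12288 + 3328 + 0 + 15
= 15631



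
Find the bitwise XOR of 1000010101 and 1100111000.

XOR: 1 when bits differ
  1000010101
^ 1100111000
------------
  0100101101
Decimal: 533 ^ 824 = 301



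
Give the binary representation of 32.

Using repeated division by 2:
32 ÷ 2 = 16 remainder 0
16 ÷ 2 = 8 remainder 0
8 ÷ 2 = 4 remainder 0
4 ÷ 2 = 2 remainder 0
2 ÷ 2 = 1 remainder 0
1 ÷ 2 = 0 remainder 1
Reading remainders bottom to top: 100000



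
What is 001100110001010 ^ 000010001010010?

XOR: 1 when bits differ
  001100110001010
^ 000010001010010
-----------------
  001110111011000
Decimal: 6538 ^ 1106 = 7640



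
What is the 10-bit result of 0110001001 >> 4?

Original: 0110001001 (decimal 393)
Shift right by 4 positions
Drop the 4 low bits; fill with zeros on the left
Result: 0000011000 (decimal 24)
Equivalent: 393 >> 4 = 393 ÷ 2^4 = 24



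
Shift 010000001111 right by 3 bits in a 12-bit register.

Original: 010000001111 (decimal 1039)
Shift right by 3 positions
Drop the 3 low bits; fill with zeros on the left
Result: 000010000001 (decimal 129)
Equivalent: 1039 >> 3 = 1039 ÷ 2^3 = 129



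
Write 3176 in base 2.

Using repeated division by 2:
3176 ÷ 2 = 1588 remainder 0
1588 ÷ 2 = 794 remainder 0
794 ÷ 2 = 397 remainder 0
397 ÷ 2 = 198 remainder 1
198 ÷ 2 = 99 remainder 0
99 ÷ 2 = 49 remainder 1
49 ÷ 2 = 24 remainder 1
24 ÷ 2 = 12 remainder 0
12 ÷ 2 = 6 remainder 0
6 ÷ 2 = 3 remainder 0
3 ÷ 2 = 1 remainder 1
1 ÷ 2 = 0 remainder 1
Reading remainders bottom to top: 110001101000



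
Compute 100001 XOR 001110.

XOR: 1 when bits differ
  100001
^ 001110
--------
  101111
Decimal: 33 ^ 14 = 47



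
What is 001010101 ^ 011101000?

XOR: 1 when bits differ
  001010101
^ 011101000
-----------
  010111101
Decimal: 85 ^ 232 = 189



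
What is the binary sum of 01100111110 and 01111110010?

Add column by column from the right: bit + bit + carry-in; write the sum mod 2, carry 1 when the sum is 2 or 3.
carry:  11111111100
        01100111110
+       01111110010
-------------------
       011100110000
(the carry out of the leftmost column, 0, becomes the leading bit)
Decimal check:
  01100111110 = 512 + 256 + 32 + 16 + 8 + 4 + 2 = 830
  01111110010 = 512 + 256 + 128 + 64 + 32 + 16 + 2 = 1010
  830 + 1010 = 1840, and 011100110000 = 1024 + 512 + 256 + 32 + 16 = 1840 ✓



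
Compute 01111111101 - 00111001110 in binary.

Method 1 - Direct subtraction (column by column from the right: bit − bit − borrow-in; if negative, add 2 and borrow 1 from the next column):
borrow: 00000011100
        01111111101
-       00111001110
-------------------
        01000101111

Method 2 - Add two's complement:
Two's complement of 00111001110: invert → 11000110001, add 1 → 11000110010
  01111111101
+ 11000110010
-------------
 101000101111  (end carry out of the top bit = 1)
Discarding the end carry: 01000101111
Decimal check:
  01111111101 = 512 + 256 + 128 + 64 + 32 + 16 + 8 + 4 + 1 = 1021
  00111001110 = 256 + 128 + 64 + 8 + 4 + 2 = 462
  1021 - 462 = 559, and 01000101111 = 512 + 32 + 8 + 4 + 2 + 1 = 559 ✓



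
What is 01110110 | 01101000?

OR: 1 when either bit is 1
  01110110
| 01101000
----------
  01111110
Decimal: 118 | 104 = 126



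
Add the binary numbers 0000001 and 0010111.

Add column by column from the right: bit + bit + carry-in; write the sum mod 2, carry 1 when the sum is 2 or 3.
carry:  0001110
        0000001
+       0010111
---------------
       00011000
(the carry out of the leftmost column, 0, becomes the leading bit)
Decimal check:
  0000001 = 1
  0010111 = 16 + 4 + 2 + 1 = 23
  1 + 23 = 24, and 00011000 = 16 + 8 = 24 ✓



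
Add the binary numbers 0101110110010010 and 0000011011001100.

Add column by column from the right: bit + bit + carry-in; write the sum mod 2, carry 1 when the sum is 2 or 3.
carry:  0011111100000000
        0101110110010010
+       0000011011001100
------------------------
       00110010001011110
(the carry out of the leftmost column, 0, becomes the leading bit)
Decimal check:
  0101110110010010 = 16384 + 4096 + 2048 + 1024 + 256 + 128 + 16 + 2 = 23954
  0000011011001100 = 1024 + 512 + 128 + 64 + 8 + 4 = 1740
  23954 + 1740 = 25694, and 00110010001011110 = 16384 + 8192 + 1024 + 64 + 16 + 8 + 4 + 2 = 25694 ✓



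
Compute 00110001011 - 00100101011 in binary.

Method 1 - Direct subtraction (column by column from the right: bit − bit − borrow-in; if negative, add 2 and borrow 1 from the next column):
borrow: 00011000000
        00110001011
-       00100101011
-------------------
        00001100000

Method 2 - Add two's complement:
Two's complement of 00100101011: invert → 11011010100, add 1 → 11011010101
  00110001011
+ 11011010101
-------------
 100001100000  (end carry out of the top bit = 1)
Discarding the end carry: 00001100000
Decimal check:
  00110001011 = 256 + 128 + 8 + 2 + 1 = 395
  00100101011 = 256 + 32 + 8 + 2 + 1 = 299
  395 - 299 = 96, and 00001100000 = 64 + 32 = 96 ✓



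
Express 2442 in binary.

Using repeated division by 2:
2442 ÷ 2 = 1221 remainder 0
1221 ÷ 2 = 610 remainder 1
610 ÷ 2 = 305 remainder 0
305 ÷ 2 = 152 remainder 1
152 ÷ 2 = 76 remainder 0
76 ÷ 2 = 38 remainder 0
38 ÷ 2 = 19 remainder 0
19 ÷ 2 = 9 remainder 1
9 ÷ 2 = 4 remainder 1
4 ÷ 2 = 2 remainder 0
2 ÷ 2 = 1 remainder 0
1 ÷ 2 = 0 remainder 1
Reading remainders bottom to top: 100110001010



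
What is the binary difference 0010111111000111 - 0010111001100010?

Method 1 - Direct subtraction (column by column from the right: bit − bit − borrow-in; if negative, add 2 and borrow 1 from the next column):
borrow: 0000000011000000
        0010111111000111
-       0010111001100010
------------------------
        0000000101100101

Method 2 - Add two's complement:
Two's complement of 0010111001100010: invert → 1101000110011101, add 1 → 1101000110011110
  0010111111000111
+ 1101000110011110
------------------
 10000000101100101  (end carry out of the top bit = 1)
Discarding the end carry: 0000000101100101
Decimal check:
  0010111111000111 = 8192 + 2048 + 1024 + 512 + 256 + 128 + 64 + 4 + 2 + 1 = 12231
  0010111001100010 = 8192 + 2048 + 1024 + 512 + 64 + 32 + 2 = 11874
  12231 - 11874 = 357, and 0000000101100101 = 256 + 64 + 32 + 4 + 1 = 357 ✓



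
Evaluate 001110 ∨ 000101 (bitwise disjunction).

OR: 1 when either bit is 1
  001110
| 000101
--------
  001111
Decimal: 14 | 5 = 15



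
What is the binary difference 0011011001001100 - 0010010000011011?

Method 1 - Direct subtraction (column by column from the right: bit − bit − borrow-in; if negative, add 2 and borrow 1 from the next column):
borrow: 0000000001100110
        0011011001001100
-       0010010000011011
------------------------
        0001001000110001

Method 2 - Add two's complement:
Two's complement of 0010010000011011: invert → 1101101111100100, add 1 → 1101101111100101
  0011011001001100
+ 1101101111100101
------------------
 10001001000110001  (end carry out of the top bit = 1)
Discarding the end carry: 0001001000110001
Decimal check:
  0011011001001100 = 8192 + 4096 + 1024 + 512 + 64 + 8 + 4 = 13900
  0010010000011011 = 8192 + 1024 + 16 + 8 + 2 + 1 = 9243
  13900 - 9243 = 4657, and 0001001000110001 = 4096 + 512 + 32 + 16 + 1 = 4657 ✓



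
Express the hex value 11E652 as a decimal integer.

Expand by place value (powers of 16):
Digit values: E = 14
11E652 = 1 × 16^5 + 1 × 16^4 + 14 × 16^3 + 6 × 16^2 + 5 × 16^1 + 2 × 16^0
= 1 × 1048576 + 1 × 65536 + 14 × 4096 + 6 × 256 + 5 × 16 + 2 × 1
= 1048576 + 65536 + 57344 + 1536 + 80 + 2
= 1173074



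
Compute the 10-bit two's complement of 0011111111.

Original: 0011111111
Step 1 - Invert all bits: 1100000000
Step 2 - Add 1: 1100000001
Verification: 0011111111 + 1100000001 = 10000000000; discarding the end carry (carry out of the top bit) leaves the 10-bit value 0000000000, as required for x + (-x)



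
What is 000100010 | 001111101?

OR: 1 when either bit is 1
  000100010
| 001111101
-----------
  001111111
Decimal: 34 | 125 = 127



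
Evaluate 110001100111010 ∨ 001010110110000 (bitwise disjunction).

OR: 1 when either bit is 1
  110001100111010
| 001010110110000
-----------------
  111011110111010
Decimal: 25402 | 5552 = 30650



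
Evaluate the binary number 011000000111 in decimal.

Sum of powers of 2 for each 1-bit:
2^0 + 2^1 + 2^2 + 2^9 + 2^10
= 1 + 2 + 4 + 512 + 1024
= 1543



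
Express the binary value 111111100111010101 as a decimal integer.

Sum of powers of 2 for each 1-bit:
2^0 + 2^2 + 2^4 + 2^6 + 2^7 + 2^8 + 2^11 + 2^12 + 2^13 + 2^14 + 2^15 + 2^16 + 2^17
= 1 + 4 + 16 + 64 + 128 + 256 + 2048 + 4096 + 8192 + 16384 + 32768 + 65536 + 131072
= 260565



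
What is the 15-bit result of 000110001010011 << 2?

Original: 000110001010011 (decimal 3155)
Shift left by 2 positions
Append 2 zeros on the right
Result: 011000101001100 (decimal 12620)
Equivalent: 3155 << 2 = 3155 × 2^2 = 12620



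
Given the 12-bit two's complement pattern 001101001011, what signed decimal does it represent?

Binary: 001101001011
Sign bit: 0 (non-negative)
Read directly as an unsigned value:
001101001011 = 512 + 256 + 64 + 8 + 2 + 1 = 843
Value: 843



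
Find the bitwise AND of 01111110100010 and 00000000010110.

AND: 1 only when both bits are 1
  01111110100010
& 00000000010110
----------------
  00000000000010
Decimal: 8098 & 22 = 2



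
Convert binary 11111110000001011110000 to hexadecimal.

Group into 4-bit nibbles from right:
  0111 = 7
  1111 = F
  0000 = 0
  0010 = 2
  1111 = F
  0000 = 0
Result: 7F02F0



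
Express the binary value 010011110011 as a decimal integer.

Sum of powers of 2 for each 1-bit:
2^0 + 2^1 + 2^4 + 2^5 + 2^6 + 2^7 + 2^10
= 1 + 2 + 16 + 32 + 64 + 128 + 1024
= 1267



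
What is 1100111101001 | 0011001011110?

OR: 1 when either bit is 1
  1100111101001
| 0011001011110
---------------
  1111111111111
Decimal: 6633 | 1630 = 8191



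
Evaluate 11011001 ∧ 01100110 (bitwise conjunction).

AND: 1 only when both bits are 1
  11011001
& 01100110
----------
  01000000
Decimal: 217 & 102 = 64



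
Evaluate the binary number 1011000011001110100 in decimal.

Sum of powers of 2 for each 1-bit:
2^2 + 2^4 + 2^5 + 2^6 + 2^9 + 2^10 + 2^15 + 2^16 + 2^18
= 4 + 16 + 32 + 64 + 512 + 1024 + 32768 + 65536 + 262144
= 362100



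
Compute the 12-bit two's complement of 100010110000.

Original (sign bit 1, negative): 100010110000
Step 1 - Invert all bits: 011101001111
Step 2 - Add 1: 011101010000
Verification: 100010110000 + 011101010000 = 1000000000000; discarding the end carry (carry out of the top bit) leaves the 12-bit value 000000000000, as required for x + (-x)



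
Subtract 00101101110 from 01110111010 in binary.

Method 1 - Direct subtraction (column by column from the right: bit − bit − borrow-in; if negative, add 2 and borrow 1 from the next column):
borrow: 00010011000
        01110111010
-       00101101110
-------------------
        01001001100

Method 2 - Add two's complement:
Two's complement of 00101101110: invert → 11010010001, add 1 → 11010010010
  01110111010
+ 11010010010
-------------
 101001001100  (end carry out of the top bit = 1)
Discarding the end carry: 01001001100
Decimal check:
  01110111010 = 512 + 256 + 128 + 32 + 16 + 8 + 2 = 954
  00101101110 = 256 + 64 + 32 + 8 + 4 + 2 = 366
  954 - 366 = 588, and 01001001100 = 512 + 64 + 8 + 4 = 588 ✓



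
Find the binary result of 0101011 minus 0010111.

Method 1 - Direct subtraction (column by column from the right: bit − bit − borrow-in; if negative, add 2 and borrow 1 from the next column):
borrow: 0101000
        0101011
-       0010111
---------------
        0010100

Method 2 - Add two's complement:
Two's complement of 0010111: invert → 1101000, add 1 → 1101001
  0101011
+ 1101001
---------
 10010100  (end carry out of the top bit = 1)
Discarding the end carry: 0010100
Decimal check:
  0101011 = 32 + 8 + 2 + 1 = 43
  0010111 = 16 + 4 + 2 + 1 = 23
  43 - 23 = 20, and 0010100 = 16 + 4 = 20 ✓



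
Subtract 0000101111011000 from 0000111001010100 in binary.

Method 1 - Direct subtraction (column by column from the right: bit − bit − borrow-in; if negative, add 2 and borrow 1 from the next column):
borrow: 0000011111110000
        0000111001010100
-       0000101111011000
------------------------
        0000001001111100

Method 2 - Add two's complement:
Two's complement of 0000101111011000: invert → 1111010000100111, add 1 → 1111010000101000
  0000111001010100
+ 1111010000101000
------------------
 10000001001111100  (end carry out of the top bit = 1)
Discarding the end carry: 0000001001111100
Decimal check:
  0000111001010100 = 2048 + 1024 + 512 + 64 + 16 + 4 = 3668
  0000101111011000 = 2048 + 512 + 256 + 128 + 64 + 16 + 8 = 3032
  3668 - 3032 = 636, and 0000001001111100 = 512 + 64 + 32 + 16 + 8 + 4 = 636 ✓



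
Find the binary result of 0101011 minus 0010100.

Method 1 - Direct subtraction (column by column from the right: bit − bit − borrow-in; if negative, add 2 and borrow 1 from the next column):
borrow: 0101000
        0101011
-       0010100
---------------
        0010111

Method 2 - Add two's complement:
Two's complement of 0010100: invert → 1101011, add 1 → 1101100
  0101011
+ 1101100
---------
 10010111  (end carry out of the top bit = 1)
Discarding the end carry: 0010111
Decimal check:
  0101011 = 32 + 8 + 2 + 1 = 43
  0010100 = 16 + 4 = 20
  43 - 20 = 23, and 0010111 = 16 + 4 + 2 + 1 = 23 ✓



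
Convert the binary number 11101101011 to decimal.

Sum of powers of 2 for each 1-bit:
2^0 + 2^1 + 2^3 + 2^5 + 2^6 + 2^8 + 2^9 + 2^10
= 1 + 2 + 8 + 32 + 64 + 256 + 512 + 1024
= 1899



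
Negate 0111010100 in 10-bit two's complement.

Original: 0111010100
Step 1 - Invert all bits: 1000101011
Step 2 - Add 1: 1000101100
Verification: 0111010100 + 1000101100 = 10000000000; discarding the end carry (carry out of the top bit) leaves the 10-bit value 0000000000, as required for x + (-x)



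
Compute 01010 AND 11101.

AND: 1 only when both bits are 1
  01010
& 11101
-------
  01000
Decimal: 10 & 29 = 8



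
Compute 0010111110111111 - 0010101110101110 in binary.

Method 1 - Direct subtraction (column by column from the right: bit − bit − borrow-in; if negative, add 2 and borrow 1 from the next column):
borrow: 0000000000000000
        0010111110111111
-       0010101110101110
------------------------
        0000010000010001

Method 2 - Add two's complement:
Two's complement of 0010101110101110: invert → 1101010001010001, add 1 → 1101010001010010
  0010111110111111
+ 1101010001010010
------------------
 10000010000010001  (end carry out of the top bit = 1)
Discarding the end carry: 0000010000010001
Decimal check:
  0010111110111111 = 8192 + 2048 + 1024 + 512 + 256 + 128 + 32 + 16 + 8 + 4 + 2 + 1 = 12223
  0010101110101110 = 8192 + 2048 + 512 + 256 + 128 + 32 + 8 + 4 + 2 = 11182
  12223 - 11182 = 1041, and 0000010000010001 = 1024 + 16 + 1 = 1041 ✓



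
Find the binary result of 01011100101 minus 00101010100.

Method 1 - Direct subtraction (column by column from the right: bit − bit − borrow-in; if negative, add 2 and borrow 1 from the next column):
borrow: 01000100000
        01011100101
-       00101010100
-------------------
        00110010001

Method 2 - Add two's complement:
Two's complement of 00101010100: invert → 11010101011, add 1 → 11010101100
  01011100101
+ 11010101100
-------------
 100110010001  (end carry out of the top bit = 1)
Discarding the end carry: 00110010001
Decimal check:
  01011100101 = 512 + 128 + 64 + 32 + 4 + 1 = 741
  00101010100 = 256 + 64 + 16 + 4 = 340
  741 - 340 = 401, and 00110010001 = 256 + 128 + 16 + 1 = 401 ✓



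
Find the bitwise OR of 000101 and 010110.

OR: 1 when either bit is 1
  000101
| 010110
--------
  010111
Decimal: 5 | 22 = 23



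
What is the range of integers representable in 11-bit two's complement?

For 11-bit two's complement:
Minimum: -2^10 = -1024
Maximum: 2^10 - 1 = 1023



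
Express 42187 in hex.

Using repeated division by 16 (digits 10–15 are A–F):
42187 ÷ 16 = 2636 remainder 11 (B)
2636 ÷ 16 = 164 remainder 12 (C)
164 ÷ 16 = 10 remainder 4
10 ÷ 16 = 0 remainder 10 (A)
Reading remainders bottom to top: A4CB



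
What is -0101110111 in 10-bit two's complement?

Original: 0101110111
Step 1 - Invert all bits: 1010001000
Step 2 - Add 1: 1010001001
Verification: 0101110111 + 1010001001 = 10000000000; discarding the end carry (carry out of the top bit) leaves the 10-bit value 0000000000, as required for x + (-x)



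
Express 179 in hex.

Using repeated division by 16 (digits 10–15 are A–F):
179 ÷ 16 = 11 remainder 3
11 ÷ 16 = 0 remainder 11 (B)
Reading remainders bottom to top: B3



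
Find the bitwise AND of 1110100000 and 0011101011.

AND: 1 only when both bits are 1
  1110100000
& 0011101011
------------
  0010100000
Decimal: 928 & 235 = 160



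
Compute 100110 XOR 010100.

XOR: 1 when bits differ
  100110
^ 010100
--------
  110010
Decimal: 38 ^ 20 = 50



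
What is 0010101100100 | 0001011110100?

OR: 1 when either bit is 1
  0010101100100
| 0001011110100
---------------
  0011111110100
Decimal: 1380 | 756 = 2036



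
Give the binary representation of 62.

Using repeated division by 2:
62 ÷ 2 = 31 remainder 0
31 ÷ 2 = 15 remainder 1
15 ÷ 2 = 7 remainder 1
7 ÷ 2 = 3 remainder 1
3 ÷ 2 = 1 remainder 1
1 ÷ 2 = 0 remainder 1
Reading remainders bottom to top: 111110



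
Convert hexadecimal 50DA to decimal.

Expand by place value (powers of 16):
Digit values: D = 13, A = 10
50DA = 5 × 16^3 + 0 × 16^2 + 13 × 16^1 + 10 × 16^0
= 5 × 4096 + 0 × 256 + 13 × 16 + 10 × 1
= 20480 + 0 + 208 + 10
= 20698



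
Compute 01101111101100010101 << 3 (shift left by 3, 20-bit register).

Original: 01101111101100010101 (decimal 457493)
Shift left by 3 positions
Append 3 zeros on the right and drop the 3 high bits that overflow the 20-bit width
Result: 01111101100010101000 (decimal 514216)
Equivalent: 457493 << 3 = 457493 × 2^3 = 3659944, truncated to 20 bits = 514216



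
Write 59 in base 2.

Using repeated division by 2:
59 ÷ 2 = 29 remainder 1
29 ÷ 2 = 14 remainder 1
14 ÷ 2 = 7 remainder 0
7 ÷ 2 = 3 remainder 1
3 ÷ 2 = 1 remainder 1
1 ÷ 2 = 0 remainder 1
Reading remainders bottom to top: 111011



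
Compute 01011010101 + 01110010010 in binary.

Add column by column from the right: bit + bit + carry-in; write the sum mod 2, carry 1 when the sum is 2 or 3.
carry:  11100100000
        01011010101
+       01110010010
-------------------
       011001100111
(the carry out of the leftmost column, 0, becomes the leading bit)
Decimal check:
  01011010101 = 512 + 128 + 64 + 16 + 4 + 1 = 725
  01110010010 = 512 + 256 + 128 + 16 + 2 = 914
  725 + 914 = 1639, and 011001100111 = 1024 + 512 + 64 + 32 + 4 + 2 + 1 = 1639 ✓



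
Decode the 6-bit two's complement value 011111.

Binary: 011111
Sign bit: 0 (non-negative)
Read directly as an unsigned value:
011111 = 16 + 8 + 4 + 2 + 1 = 31
Value: 31



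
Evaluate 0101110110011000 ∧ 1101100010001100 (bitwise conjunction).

AND: 1 only when both bits are 1
  0101110110011000
& 1101100010001100
------------------
  0101100010001000
Decimal: 23960 & 55436 = 22664



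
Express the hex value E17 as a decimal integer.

Expand by place value (powers of 16):
Digit values: E = 14
E17 = 14 × 16^2 + 1 × 16^1 + 7 × 16^0
= 14 × 256 + 1 × 16 + 7 × 1
= 3584 + 16 + 7
= 3607



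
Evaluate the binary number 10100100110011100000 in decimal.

Sum of powers of 2 for each 1-bit:
2^5 + 2^6 + 2^7 + 2^10 + 2^11 + 2^14 + 2^17 + 2^19
= 32 + 64 + 128 + 1024 + 2048 + 16384 + 131072 + 524288
= 675040



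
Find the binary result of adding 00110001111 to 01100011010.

Add column by column from the right: bit + bit + carry-in; write the sum mod 2, carry 1 when the sum is 2 or 3.
carry:  11000111100
        00110001111
+       01100011010
-------------------
       010010101001
(the carry out of the leftmost column, 0, becomes the leading bit)
Decimal check:
  00110001111 = 256 + 128 + 8 + 4 + 2 + 1 = 399
  01100011010 = 512 + 256 + 16 + 8 + 2 = 794
  399 + 794 = 1193, and 010010101001 = 1024 + 128 + 32 + 8 + 1 = 1193 ✓



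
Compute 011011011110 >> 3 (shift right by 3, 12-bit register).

Original: 011011011110 (decimal 1758)
Shift right by 3 positions
Drop the 3 low bits; fill with zeros on the left
Result: 000011011011 (decimal 219)
Equivalent: 1758 >> 3 = 1758 ÷ 2^3 = 219



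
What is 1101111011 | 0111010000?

OR: 1 when either bit is 1
  1101111011
| 0111010000
------------
  1111111011
Decimal: 891 | 464 = 1019



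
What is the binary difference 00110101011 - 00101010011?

Method 1 - Direct subtraction (column by column from the right: bit − bit − borrow-in; if negative, add 2 and borrow 1 from the next column):
borrow: 00010100000
        00110101011
-       00101010011
-------------------
        00001011000

Method 2 - Add two's complement:
Two's complement of 00101010011: invert → 11010101100, add 1 → 11010101101
  00110101011
+ 11010101101
-------------
 100001011000  (end carry out of the top bit = 1)
Discarding the end carry: 00001011000
Decimal check:
  00110101011 = 256 + 128 + 32 + 8 + 2 + 1 = 427
  00101010011 = 256 + 64 + 16 + 2 + 1 = 339
  427 - 339 = 88, and 00001011000 = 64 + 16 + 8 = 88 ✓



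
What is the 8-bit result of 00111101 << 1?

Original: 00111101 (decimal 61)
Shift left by 1 position
Append 1 zero on the right
Result: 01111010 (decimal 122)
Equivalent: 61 << 1 = 61 × 2^1 = 122



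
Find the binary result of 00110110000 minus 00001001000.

Method 1 - Direct subtraction (column by column from the right: bit − bit − borrow-in; if negative, add 2 and borrow 1 from the next column):
borrow: 00010010000
        00110110000
-       00001001000
-------------------
        00101101000

Method 2 - Add two's complement:
Two's complement of 00001001000: invert → 11110110111, add 1 → 11110111000
  00110110000
+ 11110111000
-------------
 100101101000  (end carry out of the top bit = 1)
Discarding the end carry: 00101101000
Decimal check:
  00110110000 = 256 + 128 + 32 + 16 = 432
  00001001000 = 64 + 8 = 72
  432 - 72 = 360, and 00101101000 = 256 + 64 + 32 + 8 = 360 ✓



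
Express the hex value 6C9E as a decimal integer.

Expand by place value (powers of 16):
Digit values: C = 12, E = 14
6C9E = 6 × 16^3 + 12 × 16^2 + 9 × 16^1 + 14 × 16^0
= 6 × 4096 + 12 × 256 + 9 × 16 + 14 × 1
= 24576 + 3072 + 144 + 14
= 27806



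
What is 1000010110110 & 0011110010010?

AND: 1 only when both bits are 1
  1000010110110
& 0011110010010
---------------
  0000010010010
Decimal: 4278 & 1938 = 146



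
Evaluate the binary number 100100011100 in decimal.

Sum of powers of 2 for each 1-bit:
2^2 + 2^3 + 2^4 + 2^8 + 2^11
= 4 + 8 + 16 + 256 + 2048
= 2332



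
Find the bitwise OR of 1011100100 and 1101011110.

OR: 1 when either bit is 1
  1011100100
| 1101011110
------------
  1111111110
Decimal: 740 | 862 = 1022



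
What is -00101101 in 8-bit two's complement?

Original: 00101101
Step 1 - Invert all bits: 11010010
Step 2 - Add 1: 11010011
Verification: 00101101 + 11010011 = 100000000; discarding the end carry (carry out of the top bit) leaves the 8-bit value 00000000, as required for x + (-x)



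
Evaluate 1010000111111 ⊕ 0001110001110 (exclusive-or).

XOR: 1 when bits differ
  1010000111111
^ 0001110001110
---------------
  1011110110001
Decimal: 5183 ^ 910 = 6065



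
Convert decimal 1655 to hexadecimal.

Using repeated division by 16 (digits 10–15 are A–F):
1655 ÷ 16 = 103 remainder 7
103 ÷ 16 = 6 remainder 7
6 ÷ 16 = 0 remainder 6
Reading remainders bottom to top: 677



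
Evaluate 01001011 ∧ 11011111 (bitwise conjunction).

AND: 1 only when both bits are 1
  01001011
& 11011111
----------
  01001011
Decimal: 75 & 223 = 75



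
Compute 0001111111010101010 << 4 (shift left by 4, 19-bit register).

Original: 0001111111010101010 (decimal 65194)
Shift left by 4 positions
Append 4 zeros on the right and drop the 4 high bits that overflow the 19-bit width
Result: 1111110101010100000 (decimal 518816)
Equivalent: 65194 << 4 = 65194 × 2^4 = 1043104, truncated to 19 bits = 518816



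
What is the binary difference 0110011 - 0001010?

Method 1 - Direct subtraction (column by column from the right: bit − bit − borrow-in; if negative, add 2 and borrow 1 from the next column):
borrow: 0010000
        0110011
-       0001010
---------------
        0101001

Method 2 - Add two's complement:
Two's complement of 0001010: invert → 1110101, add 1 → 1110110
  0110011
+ 1110110
---------
 10101001  (end carry out of the top bit = 1)
Discarding the end carry: 0101001
Decimal check:
  0110011 = 32 + 16 + 2 + 1 = 51
  0001010 = 8 + 2 = 10
  51 - 10 = 41, and 0101001 = 32 + 8 + 1 = 41 ✓



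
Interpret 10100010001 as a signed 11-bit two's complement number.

Binary: 10100010001
Sign bit: 1 (negative)
Invert: 01011101110
Add 1:  01011101111
Magnitude: 01011101111 = 512 + 128 + 64 + 32 + 8 + 4 + 2 + 1 = 751
Value: -751



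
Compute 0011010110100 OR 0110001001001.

OR: 1 when either bit is 1
  0011010110100
| 0110001001001
---------------
  0111011111101
Decimal: 1716 | 3145 = 3837



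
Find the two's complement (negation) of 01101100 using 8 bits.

Original: 01101100
Step 1 - Invert all bits: 10010011
Step 2 - Add 1: 10010100
Verification: 01101100 + 10010100 = 100000000; discarding the end carry (carry out of the top bit) leaves the 8-bit value 00000000, as required for x + (-x)



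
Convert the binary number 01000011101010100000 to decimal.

Sum of powers of 2 for each 1-bit:
2^5 + 2^7 + 2^9 + 2^11 + 2^12 + 2^13 + 2^18
= 32 + 128 + 512 + 2048 + 4096 + 8192 + 262144
= 277152



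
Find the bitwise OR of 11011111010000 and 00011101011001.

OR: 1 when either bit is 1
  11011111010000
| 00011101011001
----------------
  11011111011001
Decimal: 14288 | 1881 = 14297



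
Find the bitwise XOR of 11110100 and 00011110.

XOR: 1 when bits differ
  11110100
^ 00011110
----------
  11101010
Decimal: 244 ^ 30 = 234



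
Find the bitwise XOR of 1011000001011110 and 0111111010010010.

XOR: 1 when bits differ
  1011000001011110
^ 0111111010010010
------------------
  1100111011001100
Decimal: 45150 ^ 32402 = 52940



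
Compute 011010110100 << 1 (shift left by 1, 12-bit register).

Original: 011010110100 (decimal 1716)
Shift left by 1 position
Append 1 zero on the right
Result: 110101101000 (decimal 3432)
Equivalent: 1716 << 1 = 1716 × 2^1 = 3432



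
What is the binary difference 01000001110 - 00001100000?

Method 1 - Direct subtraction (column by column from the right: bit − bit − borrow-in; if negative, add 2 and borrow 1 from the next column):
borrow: 01111000000
        01000001110
-       00001100000
-------------------
        00110101110

Method 2 - Add two's complement:
Two's complement of 00001100000: invert → 11110011111, add 1 → 11110100000
  01000001110
+ 11110100000
-------------
 100110101110  (end carry out of the top bit = 1)
Discarding the end carry: 00110101110
Decimal check:
  01000001110 = 512 + 8 + 4 + 2 = 526
  00001100000 = 64 + 32 = 96
  526 - 96 = 430, and 00110101110 = 256 + 128 + 32 + 8 + 4 + 2 = 430 ✓



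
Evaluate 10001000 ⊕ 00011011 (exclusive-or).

XOR: 1 when bits differ
  10001000
^ 00011011
----------
  10010011
Decimal: 136 ^ 27 = 147



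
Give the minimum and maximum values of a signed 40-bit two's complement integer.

For 40-bit two's complement:
Minimum: -2^39 = -549755813888
Maximum: 2^39 - 1 = 549755813887



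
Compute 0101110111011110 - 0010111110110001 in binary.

Method 1 - Direct subtraction (column by column from the right: bit − bit − borrow-in; if negative, add 2 and borrow 1 from the next column):
borrow: 0101110001000010
        0101110111011110
-       0010111110110001
------------------------
        0010111000101101

Method 2 - Add two's complement:
Two's complement of 0010111110110001: invert → 1101000001001110, add 1 → 1101000001001111
  0101110111011110
+ 1101000001001111
------------------
 10010111000101101  (end carry out of the top bit = 1)
Discarding the end carry: 0010111000101101
Decimal check:
  0101110111011110 = 16384 + 4096 + 2048 + 1024 + 256 + 128 + 64 + 16 + 8 + 4 + 2 = 24030
  0010111110110001 = 8192 + 2048 + 1024 + 512 + 256 + 128 + 32 + 16 + 1 = 12209
  24030 - 12209 = 11821, and 0010111000101101 = 8192 + 2048 + 1024 + 512 + 32 + 8 + 4 + 1 = 11821 ✓



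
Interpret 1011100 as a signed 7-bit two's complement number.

Binary: 1011100
Sign bit: 1 (negative)
Invert: 0100011
Add 1:  0100100
Magnitude: 0100100 = 32 + 4 = 36
Value: -36



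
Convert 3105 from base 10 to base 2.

Using repeated division by 2:
3105 ÷ 2 = 1552 remainder 1
1552 ÷ 2 = 776 remainder 0
776 ÷ 2 = 388 remainder 0
388 ÷ 2 = 194 remainder 0
194 ÷ 2 = 97 remainder 0
97 ÷ 2 = 48 remainder 1
48 ÷ 2 = 24 remainder 0
24 ÷ 2 = 12 remainder 0
12 ÷ 2 = 6 remainder 0
6 ÷ 2 = 3 remainder 0
3 ÷ 2 = 1 remainder 1
1 ÷ 2 = 0 remainder 1
Reading remainders bottom to top: 110000100001



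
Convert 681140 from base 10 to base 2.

Using repeated division by 2:
681140 ÷ 2 = 340570 remainder 0
340570 ÷ 2 = 170285 remainder 0
170285 ÷ 2 = 85142 remainder 1
85142 ÷ 2 = 42571 remainder 0
42571 ÷ 2 = 21285 remainder 1
21285 ÷ 2 = 10642 remainder 1
10642 ÷ 2 = 5321 remainder 0
5321 ÷ 2 = 2660 remainder 1
2660 ÷ 2 = 1330 remainder 0
1330 ÷ 2 = 665 remainder 0
665 ÷ 2 = 332 remainder 1
332 ÷ 2 = 166 remainder 0
166 ÷ 2 = 83 remainder 0
83 ÷ 2 = 41 remainder 1
41 ÷ 2 = 20 remainder 1
20 ÷ 2 = 10 remainder 0
10 ÷ 2 = 5 remainder 0
5 ÷ 2 = 2 remainder 1
2 ÷ 2 = 1 remainder 0
1 ÷ 2 = 0 remainder 1
Reading remainders bottom to top: 10100110010010110100



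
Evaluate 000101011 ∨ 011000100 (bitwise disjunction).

OR: 1 when either bit is 1
  000101011
| 011000100
-----------
  011101111
Decimal: 43 | 196 = 239



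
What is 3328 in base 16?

Using repeated division by 16 (digits 10–15 are A–F):
3328 ÷ 16 = 208 remainder 0
208 ÷ 16 = 13 remainder 0
13 ÷ 16 = 0 remainder 13 (D)
Reading remainders bottom to top: D00



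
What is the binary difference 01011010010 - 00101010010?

Method 1 - Direct subtraction (column by column from the right: bit − bit − borrow-in; if negative, add 2 and borrow 1 from the next column):
borrow: 01000000000
        01011010010
-       00101010010
-------------------
        00110000000

Method 2 - Add two's complement:
Two's complement of 00101010010: invert → 11010101101, add 1 → 11010101110
  01011010010
+ 11010101110
-------------
 100110000000  (end carry out of the top bit = 1)
Discarding the end carry: 00110000000
Decimal check:
  01011010010 = 512 + 128 + 64 + 16 + 2 = 722
  00101010010 = 256 + 64 + 16 + 2 = 338
  722 - 338 = 384, and 00110000000 = 256 + 128 = 384 ✓



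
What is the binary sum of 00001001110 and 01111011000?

Add column by column from the right: bit + bit + carry-in; write the sum mod 2, carry 1 when the sum is 2 or 3.
carry:  11110110000
        00001001110
+       01111011000
-------------------
       010000100110
(the carry out of the leftmost column, 0, becomes the leading bit)
Decimal check:
  00001001110 = 64 + 8 + 4 + 2 = 78
  01111011000 = 512 + 256 + 128 + 64 + 16 + 8 = 984
  78 + 984 = 1062, and 010000100110 = 1024 + 32 + 4 + 2 = 1062 ✓



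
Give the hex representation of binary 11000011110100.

Group into 4-bit nibbles from right:
  0011 = 3
  0000 = 0
  1111 = F
  0100 = 4
Result: 30F4



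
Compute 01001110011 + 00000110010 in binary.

Add column by column from the right: bit + bit + carry-in; write the sum mod 2, carry 1 when the sum is 2 or 3.
carry:  00011100100
        01001110011
+       00000110010
-------------------
       001010100101
(the carry out of the leftmost column, 0, becomes the leading bit)
Decimal check:
  01001110011 = 512 + 64 + 32 + 16 + 2 + 1 = 627
  00000110010 = 32 + 16 + 2 = 50
  627 + 50 = 677, and 001010100101 = 512 + 128 + 32 + 4 + 1 = 677 ✓



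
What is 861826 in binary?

Using repeated division by 2:
861826 ÷ 2 = 430913 remainder 0
430913 ÷ 2 = 215456 remainder 1
215456 ÷ 2 = 107728 remainder 0
107728 ÷ 2 = 53864 remainder 0
53864 ÷ 2 = 26932 remainder 0
26932 ÷ 2 = 13466 remainder 0
13466 ÷ 2 = 6733 remainder 0
6733 ÷ 2 = 3366 remainder 1
3366 ÷ 2 = 1683 remainder 0
1683 ÷ 2 = 841 remainder 1
841 ÷ 2 = 420 remainder 1
420 ÷ 2 = 210 remainder 0
210 ÷ 2 = 105 remainder 0
105 ÷ 2 = 52 remainder 1
52 ÷ 2 = 26 remainder 0
26 ÷ 2 = 13 remainder 0
13 ÷ 2 = 6 remainder 1
6 ÷ 2 = 3 remainder 0
3 ÷ 2 = 1 remainder 1
1 ÷ 2 = 0 remainder 1
Reading remainders bottom to top: 11010010011010000010



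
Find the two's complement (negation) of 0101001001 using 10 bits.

Original: 0101001001
Step 1 - Invert all bits: 1010110110
Step 2 - Add 1: 1010110111
Verification: 0101001001 + 1010110111 = 10000000000; discarding the end carry (carry out of the top bit) leaves the 10-bit value 0000000000, as required for x + (-x)



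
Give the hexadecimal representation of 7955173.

Using repeated division by 16 (digits 10–15 are A–F):
7955173 ÷ 16 = 497198 remainder 5
497198 ÷ 16 = 31074 remainder 14 (E)
31074 ÷ 16 = 1942 remainder 2
1942 ÷ 16 = 121 remainder 6
121 ÷ 16 = 7 remainder 9
7 ÷ 16 = 0 remainder 7
Reading remainders bottom to top: 7962E5



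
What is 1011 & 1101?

AND: 1 only when both bits are 1
  1011
& 1101
------
  1001
Decimal: 11 & 13 = 9



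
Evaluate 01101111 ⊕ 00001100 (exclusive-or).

XOR: 1 when bits differ
  01101111
^ 00001100
----------
  01100011
Decimal: 111 ^ 12 = 99



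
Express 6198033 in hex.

Using repeated division by 16 (digits 10–15 are A–F):
6198033 ÷ 16 = 387377 remainder 1
387377 ÷ 16 = 24211 remainder 1
24211 ÷ 16 = 1513 remainder 3
1513 ÷ 16 = 94 remainder 9
94 ÷ 16 = 5 remainder 14 (E)
5 ÷ 16 = 0 remainder 5
Reading remainders bottom to top: 5E9311



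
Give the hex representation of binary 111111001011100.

Group into 4-bit nibbles from right:
  0111 = 7
  1110 = E
  0101 = 5
  1100 = C
Result: 7E5C

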